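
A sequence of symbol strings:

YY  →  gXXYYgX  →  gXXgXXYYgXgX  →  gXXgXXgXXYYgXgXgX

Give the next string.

Each term wraps the previous one in gXX on the left and gX on the right.
Applying this once more to gXXgXXgXXYYgXgXgX:

gXXgXXgXXgXXYYgXgXgXgX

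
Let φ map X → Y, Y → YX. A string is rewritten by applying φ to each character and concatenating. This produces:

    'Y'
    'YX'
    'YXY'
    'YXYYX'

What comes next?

YXYYXYXY

Expanding YXYYX: Y→YX, X→Y, Y→YX, Y→YX, X→Y. Concatenated: YX Y YX YX Y.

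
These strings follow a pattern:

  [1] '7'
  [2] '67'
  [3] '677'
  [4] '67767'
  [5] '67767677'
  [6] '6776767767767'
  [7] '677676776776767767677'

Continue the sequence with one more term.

This is a Fibonacci-style word recurrence s(k) = s(k−1)·s(k−2): e.g. 67·7 = 677.
The next term joins 677676776776767767677 and 6776767767767.

6776767767767677676776776767767767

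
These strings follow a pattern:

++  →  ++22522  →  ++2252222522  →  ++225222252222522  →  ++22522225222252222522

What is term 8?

++22522225222252222522225222252222522

Every step adds 22522 to the end: s(k+1) = s(k)·22522.
From ++22522225222252222522, 3 further steps: ++22522225222252222522 → ++2252222522225222252222522 → ++225222252222522225222252222522 → (answer).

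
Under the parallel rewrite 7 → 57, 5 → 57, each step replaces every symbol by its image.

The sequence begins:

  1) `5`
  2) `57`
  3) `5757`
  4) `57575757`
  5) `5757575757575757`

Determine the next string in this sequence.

57575757575757575757575757575757

Replace each of the 16 characters of 5757575757575757 in place — 57 57 57 57 57 57 57 57 57 57 57 57 57 57 57 57 — and concatenate.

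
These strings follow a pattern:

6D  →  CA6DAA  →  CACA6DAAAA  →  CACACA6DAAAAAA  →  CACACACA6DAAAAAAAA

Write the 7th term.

Each term wraps the previous one in CA on the left and AA on the right.
From CACACACA6DAAAAAAAA, 2 further steps: CACACACA6DAAAAAAAA → CACACACACA6DAAAAAAAAAA → (answer).

CACACACACACA6DAAAAAAAAAAAA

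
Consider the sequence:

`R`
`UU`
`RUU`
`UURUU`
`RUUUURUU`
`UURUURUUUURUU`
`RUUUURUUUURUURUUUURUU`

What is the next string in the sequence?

Each term (from the third on) is the two preceding terms concatenated in order: term 3 = R·UU = RUU.
The next term joins UURUURUUUURUU and RUUUURUUUURUURUUUURUU.

UURUURUUUURUURUUUURUUUURUURUUUURUU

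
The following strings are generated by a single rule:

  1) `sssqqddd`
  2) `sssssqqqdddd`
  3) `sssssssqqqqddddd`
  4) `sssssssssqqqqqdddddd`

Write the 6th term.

sssssssssssssqqqqqqqdddddddd

Reading off run lengths: s runs 3, 5, 7, 9; q runs 2, 3, 4, 5; d runs 3, 4, 5, 6 — each is linear in n (n = 1, 2, …).
Setting n = 6 gives 13, 7, 8 characters in each block.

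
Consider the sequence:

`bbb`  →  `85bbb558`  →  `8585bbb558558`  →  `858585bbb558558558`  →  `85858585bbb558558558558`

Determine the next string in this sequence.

Each term wraps the previous one in 85 on the left and 558 on the right.
Applying this once more to 85858585bbb558558558558:

8585858585bbb558558558558558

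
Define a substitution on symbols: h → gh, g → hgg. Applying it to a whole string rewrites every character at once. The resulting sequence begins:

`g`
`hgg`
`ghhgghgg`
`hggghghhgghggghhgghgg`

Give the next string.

Replace each of the 21 characters of hggghghhgghggghhgghgg in place — gh hgg hgg hgg gh hgg gh gh hgg hgg gh hgg hgg hgg gh gh hgg hgg gh hgg hgg — and concatenate.

ghhgghgghggghhggghghhgghggghhgghgghggghghhgghggghhgghgg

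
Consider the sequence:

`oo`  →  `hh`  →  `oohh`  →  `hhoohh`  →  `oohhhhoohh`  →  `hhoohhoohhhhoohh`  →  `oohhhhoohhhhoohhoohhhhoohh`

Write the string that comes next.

hhoohhoohhhhoohhoohhhhoohhhhoohhoohhhhoohh

Each term (from the third on) is the two preceding terms concatenated in order: term 3 = oo·hh = oohh.
The next term joins hhoohhoohhhhoohh and oohhhhoohhhhoohhoohhhhoohh.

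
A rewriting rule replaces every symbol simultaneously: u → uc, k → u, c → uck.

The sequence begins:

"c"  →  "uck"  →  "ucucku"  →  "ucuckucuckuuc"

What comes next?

ucuckucuckuucuckucuckuucucuck

Replace each of the 13 characters of ucuckucuckuuc in place — uc uck uc uck u uc uck uc uck u uc uc uck — and concatenate.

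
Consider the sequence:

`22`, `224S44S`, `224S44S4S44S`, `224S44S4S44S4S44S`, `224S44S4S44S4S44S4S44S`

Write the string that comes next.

224S44S4S44S4S44S4S44S4S44S

Every step adds 4S44S to the end: s(k+1) = s(k)·4S44S.
So the next term is 224S44S4S44S4S44S4S44S·4S44S.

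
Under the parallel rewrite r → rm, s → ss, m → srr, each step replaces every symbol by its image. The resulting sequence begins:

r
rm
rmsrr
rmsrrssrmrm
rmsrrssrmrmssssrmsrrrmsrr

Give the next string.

φ(rmsrrssrmrmssssrmsrrrmsrr) expands symbol-by-symbol to rm srr ss rm rm ss ss rm srr rm srr ss ss ss ss rm srr ss rm rm rm srr ss rm rm; joining the 25 pieces gives the next term.

rmsrrssrmrmssssrmsrrrmsrrssssssssrmsrrssrmrmrmsrrssrmrm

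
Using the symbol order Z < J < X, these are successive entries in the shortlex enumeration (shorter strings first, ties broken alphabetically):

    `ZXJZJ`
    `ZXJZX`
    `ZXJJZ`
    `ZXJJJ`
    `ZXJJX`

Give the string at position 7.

ZXJXJ

Continuing the enumeration 2 steps past ZXJJX: ZXJJX → ZXJXZ → (answer).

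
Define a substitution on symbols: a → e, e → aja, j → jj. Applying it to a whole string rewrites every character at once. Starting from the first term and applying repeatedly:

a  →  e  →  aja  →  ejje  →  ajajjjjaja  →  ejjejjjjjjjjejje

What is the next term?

ajajjjjajajjjjjjjjjjjjjjjjajajjjjaja

Applying the rule to each of the 16 symbols of ejjejjjjjjjjejje gives the pieces aja jj jj aja jj jj jj jj jj jj jj jj aja jj jj aja, which concatenate to the answer.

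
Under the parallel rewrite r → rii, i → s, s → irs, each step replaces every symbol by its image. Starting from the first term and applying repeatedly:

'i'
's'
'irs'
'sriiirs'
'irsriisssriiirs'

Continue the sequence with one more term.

φ(irsriisssriiirs) expands symbol-by-symbol to s rii irs rii s s irs irs irs rii s s s rii irs; joining the 15 pieces gives the next term.

sriiirsriissirsirsirsriisssriiirs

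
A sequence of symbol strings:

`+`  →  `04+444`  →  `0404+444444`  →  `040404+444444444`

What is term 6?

0404040404+444444444444444

Every step adds 04 to the front and 444 to the end of the previous string.
From 040404+444444444, 2 further steps: 040404+444444444 → 04040404+444444444444 → (answer).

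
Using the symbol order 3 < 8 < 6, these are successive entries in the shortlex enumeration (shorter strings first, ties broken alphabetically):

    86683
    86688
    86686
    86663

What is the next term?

Treat 86663 as a base-3 numeral over the given alphabet and add one, carrying through any trailing 6's.

86668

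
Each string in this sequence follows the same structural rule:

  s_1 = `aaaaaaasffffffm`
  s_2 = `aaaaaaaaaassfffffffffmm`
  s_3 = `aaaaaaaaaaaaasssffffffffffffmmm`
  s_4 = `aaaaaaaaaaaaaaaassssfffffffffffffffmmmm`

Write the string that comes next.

aaaaaaaaaaaaaaaaaaasssssffffffffffffffffffmmmmm

Reading off run lengths: a runs 7, 10, 13, 16; s runs 1, 2, 3, 4; f runs 6, 9, 12, 15; m runs 1, 2, 3, 4 — each is linear in n, where the shown terms are n = 2, 3, 4, 5.
Setting n = 6 gives 19, 5, 18, 5 characters in each block.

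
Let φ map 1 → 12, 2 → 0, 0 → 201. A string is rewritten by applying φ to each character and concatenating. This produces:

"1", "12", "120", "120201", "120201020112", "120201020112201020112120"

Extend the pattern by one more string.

φ(120201020112201020112120) expands symbol-by-symbol to 12 0 201 0 201 12 201 0 201 12 12 0 0 201 12 201 0 201 12 12 0 12 0 201; joining the 24 pieces gives the next term.

120201020112201020112120020112201020112120120201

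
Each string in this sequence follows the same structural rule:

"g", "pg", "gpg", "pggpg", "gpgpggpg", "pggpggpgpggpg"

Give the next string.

From term 3 onward, concatenate the second-to-last term with the last: g·pg = gpg, pg·gpg = pggpg, …
So term 7 is gpgpggpg·pggpggpgpggpg.

gpgpggpgpggpggpgpggpg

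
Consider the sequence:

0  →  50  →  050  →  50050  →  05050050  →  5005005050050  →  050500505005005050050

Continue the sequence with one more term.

5005005050050050500505005005050050

From term 3 onward, concatenate the second-to-last term with the last: 0·50 = 050, 50·050 = 50050, …
The next term joins 5005005050050 and 050500505005005050050.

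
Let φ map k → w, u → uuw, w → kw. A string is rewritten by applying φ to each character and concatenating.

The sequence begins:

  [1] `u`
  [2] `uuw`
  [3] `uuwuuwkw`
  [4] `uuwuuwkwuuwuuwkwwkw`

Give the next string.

uuwuuwkwuuwuuwkwwkwuuwuuwkwuuwuuwkwwkwkwwkw

φ(uuwuuwkwuuwuuwkwwkw) expands symbol-by-symbol to uuw uuw kw uuw uuw kw w kw uuw uuw kw uuw uuw kw w kw kw w kw; joining the 19 pieces gives the next term.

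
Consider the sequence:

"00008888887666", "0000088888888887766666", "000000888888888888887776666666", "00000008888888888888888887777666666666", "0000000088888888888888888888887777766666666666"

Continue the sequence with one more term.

Each string has the form 0^{n+3} 8^{4n+2} 7^{n} 6^{2n+1} (n = 1, 2, …).
Setting n = 6 gives 9, 26, 6, 13 characters in each block.

000000000888888888888888888888888887777776666666666666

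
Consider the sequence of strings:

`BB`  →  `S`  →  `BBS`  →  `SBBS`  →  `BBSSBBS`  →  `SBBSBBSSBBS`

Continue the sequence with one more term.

BBSSBBSSBBSBBSSBBS

This is a Fibonacci-style word recurrence s(k) = s(k−2)·s(k−1): e.g. BB·S = BBS.
Continuing: BBSSBBS · SBBSBBSSBBS gives term 7.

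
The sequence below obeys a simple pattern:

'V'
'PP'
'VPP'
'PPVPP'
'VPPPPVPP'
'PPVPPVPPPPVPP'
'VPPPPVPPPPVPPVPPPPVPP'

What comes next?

PPVPPVPPPPVPPVPPPPVPPPPVPPVPPPPVPP

This is a Fibonacci-style word recurrence s(k) = s(k−2)·s(k−1): e.g. V·PP = VPP.
The next term joins PPVPPVPPPPVPP and VPPPPVPPPPVPPVPPPPVPP.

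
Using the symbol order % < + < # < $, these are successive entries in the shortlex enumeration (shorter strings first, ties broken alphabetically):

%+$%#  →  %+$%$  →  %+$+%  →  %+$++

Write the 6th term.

Advancing 2 positions from %+$++ through %+$++ → %+$+# reaches term 6.

%+$+$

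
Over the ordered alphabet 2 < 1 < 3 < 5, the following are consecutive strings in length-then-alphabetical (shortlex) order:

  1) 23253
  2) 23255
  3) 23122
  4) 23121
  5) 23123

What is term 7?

23112

Advancing 2 positions from 23123 through 23123 → 23125 reaches term 7.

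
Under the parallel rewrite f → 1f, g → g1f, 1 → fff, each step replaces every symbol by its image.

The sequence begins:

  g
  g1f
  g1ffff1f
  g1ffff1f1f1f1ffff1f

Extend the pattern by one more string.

Replace each of the 19 characters of g1ffff1f1f1f1ffff1f in place — g1f fff 1f 1f 1f 1f fff 1f fff 1f fff 1f fff 1f 1f 1f 1f fff 1f — and concatenate.

g1ffff1f1f1f1ffff1ffff1ffff1ffff1f1f1f1ffff1f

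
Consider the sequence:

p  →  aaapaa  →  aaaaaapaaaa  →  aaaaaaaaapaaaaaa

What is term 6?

aaaaaaaaaaaaaaapaaaaaaaaaa

Each term wraps the previous one in aaa on the left and aa on the right.
From aaaaaaaaapaaaaaa, 2 further steps: aaaaaaaaapaaaaaa → aaaaaaaaaaaapaaaaaaaa → (answer).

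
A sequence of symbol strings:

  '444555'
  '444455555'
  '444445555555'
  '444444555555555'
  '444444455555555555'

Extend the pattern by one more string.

444444445555555555555

Reading off run lengths: 4 runs 3, 4, 5, 6, 7; 5 runs 3, 5, 7, 9, 11 — each is linear in n, where the shown terms are n = 2, 3, 4, 5, 6.
For the next term, n = 7, so the run lengths are 8, 13.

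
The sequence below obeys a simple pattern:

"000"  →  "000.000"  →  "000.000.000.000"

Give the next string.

Every step duplicates the string with '.' between the halves.
Doubling 000.000.000.000 with '.' between the halves:

000.000.000.000.000.000.000.000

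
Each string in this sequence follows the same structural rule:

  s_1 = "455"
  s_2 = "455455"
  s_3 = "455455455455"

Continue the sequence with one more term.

455455455455455455455455

s(k+1) = s(k)·s(k) — each term doubles the last.
So the next term is two copies of 455455455455.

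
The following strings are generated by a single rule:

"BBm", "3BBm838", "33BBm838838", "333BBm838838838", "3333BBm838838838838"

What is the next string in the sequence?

Every step adds 3 to the front and 838 to the end of the previous string.
One more step from 3333BBm838838838838 gives the answer.

33333BBm838838838838838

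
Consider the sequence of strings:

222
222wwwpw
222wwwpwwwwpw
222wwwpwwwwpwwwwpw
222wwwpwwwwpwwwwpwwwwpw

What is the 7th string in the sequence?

Each term is the previous one with wwwpw appended.
From 222wwwpwwwwpwwwwpwwwwpw, 2 further steps: 222wwwpwwwwpwwwwpwwwwpw → 222wwwpwwwwpwwwwpwwwwpwwwwpw → (answer).

222wwwpwwwwpwwwwpwwwwpwwwwpwwwwpw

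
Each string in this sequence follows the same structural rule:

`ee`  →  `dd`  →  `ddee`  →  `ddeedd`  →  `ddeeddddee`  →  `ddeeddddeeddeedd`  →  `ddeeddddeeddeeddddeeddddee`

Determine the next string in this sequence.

ddeeddddeeddeeddddeeddddeeddeeddddeeddeedd

From term 3 onward, concatenate the last term with the second-to-last: dd·ee = ddee, ddee·dd = ddeedd, …
Continuing: ddeeddddeeddeeddddeeddddee · ddeeddddeeddeedd gives term 8.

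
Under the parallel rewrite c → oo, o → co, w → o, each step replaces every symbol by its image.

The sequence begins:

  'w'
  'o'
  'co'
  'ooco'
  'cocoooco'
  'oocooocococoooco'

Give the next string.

φ(oocooocococoooco) expands symbol-by-symbol to co co oo co co co oo co oo co oo co co co oo co; joining the 16 pieces gives the next term.

cocooocococooocooocooocococoooco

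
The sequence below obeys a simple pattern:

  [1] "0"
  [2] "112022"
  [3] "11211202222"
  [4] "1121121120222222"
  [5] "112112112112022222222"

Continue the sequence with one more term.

Every step adds 112 to the front and 22 to the end of the previous string.
Applying this once more to 112112112112022222222:

11211211211211202222222222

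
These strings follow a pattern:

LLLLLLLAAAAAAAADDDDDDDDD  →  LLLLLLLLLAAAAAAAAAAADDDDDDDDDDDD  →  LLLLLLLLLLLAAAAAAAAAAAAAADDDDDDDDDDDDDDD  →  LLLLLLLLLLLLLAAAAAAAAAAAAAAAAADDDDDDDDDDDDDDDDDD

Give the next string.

LLLLLLLLLLLLLLLAAAAAAAAAAAAAAAAAAAADDDDDDDDDDDDDDDDDDDDD

Term n consists of 2n+3 L's, followed by 3n+2 A's, followed by 3n+3 D's, where the shown terms are n = 2, 3, 4, 5.
Setting n = 6 gives 15, 20, 21 characters in each block.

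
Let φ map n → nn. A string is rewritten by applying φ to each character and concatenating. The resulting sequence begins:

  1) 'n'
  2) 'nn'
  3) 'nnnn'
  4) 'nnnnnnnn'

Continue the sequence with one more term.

Expanding nnnnnnnn: n→nn, n→nn, n→nn, n→nn, n→nn, n→nn, n→nn, n→nn. Concatenated: nn nn nn nn nn nn nn nn.

nnnnnnnnnnnnnnnn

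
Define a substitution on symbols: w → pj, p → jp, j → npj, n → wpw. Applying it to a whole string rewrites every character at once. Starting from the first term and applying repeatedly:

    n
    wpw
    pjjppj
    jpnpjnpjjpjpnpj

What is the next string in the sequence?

Rewriting the 15 symbols of jpnpjnpjjpjpnpj one by one yields npj jp wpw jp npj wpw jp npj npj jp npj jp wpw jp npj; concatenated:

npjjpwpwjpnpjwpwjpnpjnpjjpnpjjpwpwjpnpj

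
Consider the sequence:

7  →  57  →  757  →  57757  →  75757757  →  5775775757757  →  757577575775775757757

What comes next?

5775775757757757577575775775757757

From term 3 onward, concatenate the second-to-last term with the last: 7·57 = 757, 57·757 = 57757, …
So term 8 is 5775775757757·757577575775775757757.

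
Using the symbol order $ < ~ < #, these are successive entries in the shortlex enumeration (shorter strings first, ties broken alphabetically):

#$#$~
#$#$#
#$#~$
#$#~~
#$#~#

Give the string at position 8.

Stepping forward 3 times from #$#~#: #$#~# → #$##$ → #$##~, then the target.

#$###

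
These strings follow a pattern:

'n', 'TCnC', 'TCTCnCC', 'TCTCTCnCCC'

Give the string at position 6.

TCTCTCTCTCnCCCCC

s(k+1) = TC·s(k)·C, so each term gains TC as a prefix and C as a suffix.
From TCTCTCnCCC, 2 further steps: TCTCTCnCCC → TCTCTCTCnCCCC → (answer).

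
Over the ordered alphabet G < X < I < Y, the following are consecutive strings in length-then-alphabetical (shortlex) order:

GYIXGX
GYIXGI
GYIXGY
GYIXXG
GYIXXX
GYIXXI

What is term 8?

GYIXIG

Stepping forward 2 times from GYIXXI: GYIXXI → GYIXXY, then the target.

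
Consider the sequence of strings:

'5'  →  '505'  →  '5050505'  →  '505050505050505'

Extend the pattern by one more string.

Each string is two copies of the previous one joined by '0'.
Doubling 505050505050505 with '0' between the halves:

5050505050505050505050505050505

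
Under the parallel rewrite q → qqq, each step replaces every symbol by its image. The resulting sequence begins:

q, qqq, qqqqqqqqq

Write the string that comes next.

qqqqqqqqqqqqqqqqqqqqqqqqqqq

Apply φ to qqqqqqqqq symbol by symbol: q→qqq, q→qqq, q→qqq, q→qqq, q→qqq, q→qqq, q→qqq, q→qqq, q→qqq; joined: qqq qqq qqq qqq qqq qqq qqq qqq qqq.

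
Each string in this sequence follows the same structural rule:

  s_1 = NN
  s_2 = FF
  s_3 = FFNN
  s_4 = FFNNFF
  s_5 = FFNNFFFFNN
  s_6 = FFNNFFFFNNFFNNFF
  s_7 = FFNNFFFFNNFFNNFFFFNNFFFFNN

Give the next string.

Each term (from the third on) is the previous term followed by the one before it: term 3 = FF·NN = FFNN.
So term 8 is FFNNFFFFNNFFNNFFFFNNFFFFNN·FFNNFFFFNNFFNNFF.

FFNNFFFFNNFFNNFFFFNNFFFFNNFFNNFFFFNNFFNNFF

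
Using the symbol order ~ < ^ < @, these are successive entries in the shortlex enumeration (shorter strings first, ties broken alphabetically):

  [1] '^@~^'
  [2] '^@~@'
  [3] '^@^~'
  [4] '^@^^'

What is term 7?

^@@^

Continuing the enumeration 3 steps past ^@^^: ^@^^ → ^@^@ → ^@@~ → (answer).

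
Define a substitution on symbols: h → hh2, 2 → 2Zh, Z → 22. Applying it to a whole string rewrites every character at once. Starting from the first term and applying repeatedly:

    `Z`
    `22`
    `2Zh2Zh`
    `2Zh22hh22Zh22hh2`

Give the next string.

Rewriting the 16 symbols of 2Zh22hh22Zh22hh2 one by one yields 2Zh 22 hh2 2Zh 2Zh hh2 hh2 2Zh 2Zh 22 hh2 2Zh 2Zh hh2 hh2 2Zh; concatenated:

2Zh22hh22Zh2Zhhh2hh22Zh2Zh22hh22Zh2Zhhh2hh22Zh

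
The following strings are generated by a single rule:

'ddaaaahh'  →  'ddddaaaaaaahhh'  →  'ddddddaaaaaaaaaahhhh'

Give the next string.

Term n consists of 2n d's, followed by 3n+1 a's, followed by n+1 h's (n = 1, 2, …).
Setting n = 4 gives 8, 13, 5 characters in each block.

ddddddddaaaaaaaaaaaaahhhhh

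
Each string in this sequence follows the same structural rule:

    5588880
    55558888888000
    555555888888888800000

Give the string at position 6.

555555555555888888888888888888800000000000

Reading off run lengths: 5 runs 2, 4, 6; 8 runs 4, 7, 10; 0 runs 1, 3, 5 — each is linear in n (n = 1, 2, …).
For term 6, n = 6, so the run lengths are 12, 19, 11.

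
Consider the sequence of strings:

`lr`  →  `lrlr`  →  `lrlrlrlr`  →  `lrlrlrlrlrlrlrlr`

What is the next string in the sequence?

Each string is two copies of the previous one concatenated.
One more doubling of lrlrlrlrlrlrlrlr gives the answer.

lrlrlrlrlrlrlrlrlrlrlrlrlrlrlrlr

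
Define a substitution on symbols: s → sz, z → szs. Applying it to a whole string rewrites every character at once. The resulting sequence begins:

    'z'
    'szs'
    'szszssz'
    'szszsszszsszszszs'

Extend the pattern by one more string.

szszsszszsszszszsszszsszszszsszszsszszssz

φ(szszsszszsszszszs) expands symbol-by-symbol to sz szs sz szs sz sz szs sz szs sz sz szs sz szs sz szs sz; joining the 17 pieces gives the next term.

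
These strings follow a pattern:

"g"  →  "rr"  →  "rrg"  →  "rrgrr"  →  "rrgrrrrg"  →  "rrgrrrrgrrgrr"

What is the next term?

rrgrrrrgrrgrrrrgrrrrg

From term 3 onward, concatenate the last term with the second-to-last: rr·g = rrg, rrg·rr = rrgrr, …
Continuing: rrgrrrrgrrgrr · rrgrrrrg gives term 7.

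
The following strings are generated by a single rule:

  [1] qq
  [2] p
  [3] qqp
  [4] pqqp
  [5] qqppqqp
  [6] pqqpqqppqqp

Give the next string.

qqppqqppqqpqqppqqp

This is a Fibonacci-style word recurrence s(k) = s(k−2)·s(k−1): e.g. qq·p = qqp.
So term 7 is qqppqqp·pqqpqqppqqp.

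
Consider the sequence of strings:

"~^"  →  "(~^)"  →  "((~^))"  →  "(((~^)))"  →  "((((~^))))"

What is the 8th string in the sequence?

(((((((~^)))))))

Each term wraps the previous one in ( on the left and ) on the right.
From ((((~^)))), 3 further steps: ((((~^)))) → (((((~^))))) → ((((((~^)))))) → (answer).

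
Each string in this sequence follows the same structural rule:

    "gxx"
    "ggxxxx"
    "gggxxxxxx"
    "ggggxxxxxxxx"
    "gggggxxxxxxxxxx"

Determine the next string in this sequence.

ggggggxxxxxxxxxxxx

Each string has the form g^{n} x^{2n} (n = 1, 2, …).
For the next term, n = 6, so the run lengths are 6, 12.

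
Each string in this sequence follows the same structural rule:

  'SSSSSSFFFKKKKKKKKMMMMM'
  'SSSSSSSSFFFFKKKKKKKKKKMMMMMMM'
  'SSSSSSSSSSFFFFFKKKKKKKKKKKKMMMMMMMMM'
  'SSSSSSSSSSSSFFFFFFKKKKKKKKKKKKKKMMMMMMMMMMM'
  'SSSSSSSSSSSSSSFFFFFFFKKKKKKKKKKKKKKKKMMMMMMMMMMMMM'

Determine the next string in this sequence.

Term n consists of 2n S's, followed by n F's, followed by 2n+2 K's, followed by 2n-1 M's, where the shown terms are n = 3, 4, 5, 6, 7.
At n = 8 the blocks have lengths 16, 8, 18, 15.

SSSSSSSSSSSSSSSSFFFFFFFFKKKKKKKKKKKKKKKKKKMMMMMMMMMMMMMMM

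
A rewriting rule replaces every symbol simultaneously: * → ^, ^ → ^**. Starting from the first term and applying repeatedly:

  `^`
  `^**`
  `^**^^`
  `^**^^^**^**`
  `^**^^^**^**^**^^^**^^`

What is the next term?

Applying the rule to each of the 21 symbols of ^**^^^**^**^**^^^**^^ gives the pieces ^** ^ ^ ^** ^** ^** ^ ^ ^** ^ ^ ^** ^ ^ ^** ^** ^** ^ ^ ^** ^**, which concatenate to the answer.

^**^^^**^**^**^^^**^^^**^^^**^**^**^^^**^**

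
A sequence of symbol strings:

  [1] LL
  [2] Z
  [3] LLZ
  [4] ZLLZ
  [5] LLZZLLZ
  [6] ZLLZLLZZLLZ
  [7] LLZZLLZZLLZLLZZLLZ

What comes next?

ZLLZLLZZLLZLLZZLLZZLLZLLZZLLZ

From term 3 onward, concatenate the second-to-last term with the last: LL·Z = LLZ, Z·LLZ = ZLLZ, …
The next term joins ZLLZLLZZLLZ and LLZZLLZZLLZLLZZLLZ.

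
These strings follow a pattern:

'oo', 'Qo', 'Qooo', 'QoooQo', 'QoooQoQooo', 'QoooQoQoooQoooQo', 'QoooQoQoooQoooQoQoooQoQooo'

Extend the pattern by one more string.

QoooQoQoooQoooQoQoooQoQoooQoooQoQoooQoooQo

This is a Fibonacci-style word recurrence s(k) = s(k−1)·s(k−2): e.g. Qo·oo = Qooo.
Continuing: QoooQoQoooQoooQoQoooQoQooo · QoooQoQoooQoooQo gives term 8.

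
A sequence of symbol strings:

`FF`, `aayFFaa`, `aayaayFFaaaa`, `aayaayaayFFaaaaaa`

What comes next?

Every step adds aay to the front and aa to the end of the previous string.
Applying this once more to aayaayaayFFaaaaaa:

aayaayaayaayFFaaaaaaaa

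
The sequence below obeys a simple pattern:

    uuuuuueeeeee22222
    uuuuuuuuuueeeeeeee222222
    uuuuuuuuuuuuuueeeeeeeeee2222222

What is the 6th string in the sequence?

Reading off run lengths: u runs 6, 10, 14; e runs 6, 8, 10; 2 runs 5, 6, 7 — each is linear in n, where the shown terms are n = 2, 3, 4.
For term 6, n = 7, so the run lengths are 26, 16, 10.

uuuuuuuuuuuuuuuuuuuuuuuuuueeeeeeeeeeeeeeee2222222222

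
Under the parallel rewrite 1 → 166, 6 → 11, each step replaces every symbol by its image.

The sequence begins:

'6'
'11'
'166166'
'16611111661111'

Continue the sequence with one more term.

16611111661661661661661111166166166166

Applying the rule to each of the 14 symbols of 16611111661111 gives the pieces 166 11 11 166 166 166 166 166 11 11 166 166 166 166, which concatenate to the answer.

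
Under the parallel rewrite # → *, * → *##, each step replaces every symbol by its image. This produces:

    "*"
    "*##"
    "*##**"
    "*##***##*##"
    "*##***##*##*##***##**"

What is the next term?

*##***##*##*##***##***##***##*##*##***##*##

Applying the rule to each of the 21 symbols of *##***##*##*##***##** gives the pieces *## * * *## *## *## * * *## * * *## * * *## *## *## * * *## *##, which concatenate to the answer.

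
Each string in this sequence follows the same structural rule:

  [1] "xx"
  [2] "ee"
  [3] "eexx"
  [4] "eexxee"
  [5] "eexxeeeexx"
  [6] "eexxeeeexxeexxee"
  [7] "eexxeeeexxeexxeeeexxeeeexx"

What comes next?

Each term (from the third on) is the previous term followed by the one before it: term 3 = ee·xx = eexx.
The next term joins eexxeeeexxeexxeeeexxeeeexx and eexxeeeexxeexxee.

eexxeeeexxeexxeeeexxeeeexxeexxeeeexxeexxee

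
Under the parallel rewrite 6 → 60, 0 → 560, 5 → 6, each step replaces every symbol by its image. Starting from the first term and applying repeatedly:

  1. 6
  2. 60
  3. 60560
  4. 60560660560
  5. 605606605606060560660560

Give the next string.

60560660560606056066056060560605606605606060560660560

Replace each of the 24 characters of 605606605606060560660560 in place — 60 560 6 60 560 60 60 560 6 60 560 60 560 60 560 6 60 560 60 60 560 6 60 560 — and concatenate.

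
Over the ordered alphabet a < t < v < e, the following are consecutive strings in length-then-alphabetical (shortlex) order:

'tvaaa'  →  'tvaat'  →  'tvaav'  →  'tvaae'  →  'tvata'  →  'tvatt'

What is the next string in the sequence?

tvatv

Find the rightmost character of tvatt below e, bump it to the next letter, and reset everything to its right to a.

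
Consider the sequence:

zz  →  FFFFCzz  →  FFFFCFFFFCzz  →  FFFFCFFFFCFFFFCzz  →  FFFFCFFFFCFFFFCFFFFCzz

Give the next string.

Each term is the previous one with FFFFC prepended.
Applying this once more to FFFFCFFFFCFFFFCFFFFCzz:

FFFFCFFFFCFFFFCFFFFCFFFFCzz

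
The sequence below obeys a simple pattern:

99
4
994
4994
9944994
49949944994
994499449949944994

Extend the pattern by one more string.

From term 3 onward, concatenate the second-to-last term with the last: 99·4 = 994, 4·994 = 4994, …
The next term joins 49949944994 and 994499449949944994.

49949944994994499449949944994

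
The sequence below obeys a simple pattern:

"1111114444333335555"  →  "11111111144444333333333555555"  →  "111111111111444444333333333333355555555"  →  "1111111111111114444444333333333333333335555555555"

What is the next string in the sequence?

Each string has the form 1^{3n+3} 4^{n+3} 3^{4n+1} 5^{2n+2} (n = 1, 2, …).
Setting n = 5 gives 18, 8, 21, 12 characters in each block.

11111111111111111144444444333333333333333333333555555555555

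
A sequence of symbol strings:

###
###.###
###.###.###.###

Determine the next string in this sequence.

###.###.###.###.###.###.###.###

Each string is two copies of the previous one joined by '.'.
So the next term is two copies of ###.###.###.### with '.' between the halves.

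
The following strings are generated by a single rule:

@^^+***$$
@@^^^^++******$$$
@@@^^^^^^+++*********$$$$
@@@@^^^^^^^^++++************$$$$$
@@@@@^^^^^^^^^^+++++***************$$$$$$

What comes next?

@@@@@@^^^^^^^^^^^^++++++******************$$$$$$$

Reading off run lengths: @ runs 1, 2, 3, 4, 5; ^ runs 2, 4, 6, 8, 10; + runs 1, 2, 3, 4, 5; * runs 3, 6, 9, 12, 15; $ runs 2, 3, 4, 5, 6 — each is linear in n (n = 1, 2, …).
At n = 6 the blocks have lengths 6, 12, 6, 18, 7.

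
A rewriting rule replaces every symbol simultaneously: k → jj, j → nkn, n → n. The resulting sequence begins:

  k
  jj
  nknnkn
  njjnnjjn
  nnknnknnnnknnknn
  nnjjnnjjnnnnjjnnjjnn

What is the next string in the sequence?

Rewriting the 20 symbols of nnjjnnjjnnnnjjnnjjnn one by one yields n n nkn nkn n n nkn nkn n n n n nkn nkn n n nkn nkn n n; concatenated:

nnnknnknnnnknnknnnnnnknnknnnnknnknnn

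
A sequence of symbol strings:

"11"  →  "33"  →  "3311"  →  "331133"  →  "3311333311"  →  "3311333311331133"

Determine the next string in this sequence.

33113333113311333311333311

This is a Fibonacci-style word recurrence s(k) = s(k−1)·s(k−2): e.g. 33·11 = 3311.
The next term joins 3311333311331133 and 3311333311.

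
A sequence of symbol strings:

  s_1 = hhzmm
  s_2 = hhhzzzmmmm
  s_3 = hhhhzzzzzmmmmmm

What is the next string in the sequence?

hhhhhzzzzzzzmmmmmmmm

Each string has the form h^{n+1} z^{2n-1} m^{2n} (n = 1, 2, …).
Setting n = 4 gives 5, 7, 8 characters in each block.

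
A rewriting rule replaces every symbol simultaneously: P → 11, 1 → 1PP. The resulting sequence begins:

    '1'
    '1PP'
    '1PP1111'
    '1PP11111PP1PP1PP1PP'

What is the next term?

1PP11111PP1PP1PP1PP1PP11111PP11111PP11111PP1111

φ(1PP11111PP1PP1PP1PP) expands symbol-by-symbol to 1PP 11 11 1PP 1PP 1PP 1PP 1PP 11 11 1PP 11 11 1PP 11 11 1PP 11 11; joining the 19 pieces gives the next term.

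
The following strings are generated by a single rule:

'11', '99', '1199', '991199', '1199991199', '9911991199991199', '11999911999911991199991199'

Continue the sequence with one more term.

From term 3 onward, concatenate the second-to-last term with the last: 11·99 = 1199, 99·1199 = 991199, …
So term 8 is 9911991199991199·11999911999911991199991199.

991199119999119911999911999911991199991199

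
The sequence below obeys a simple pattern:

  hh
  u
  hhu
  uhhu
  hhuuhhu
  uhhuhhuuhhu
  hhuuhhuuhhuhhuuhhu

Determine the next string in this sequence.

From term 3 onward, concatenate the second-to-last term with the last: hh·u = hhu, u·hhu = uhhu, …
Continuing: uhhuhhuuhhu · hhuuhhuuhhuhhuuhhu gives term 8.

uhhuhhuuhhuhhuuhhuuhhuhhuuhhu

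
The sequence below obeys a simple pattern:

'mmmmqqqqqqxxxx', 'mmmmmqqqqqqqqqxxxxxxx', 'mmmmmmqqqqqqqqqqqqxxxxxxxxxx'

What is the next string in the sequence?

Term n consists of n+2 m's, followed by 3n q's, followed by 3n-2 x's, where the shown terms are n = 2, 3, 4.
Setting n = 5 gives 7, 15, 13 characters in each block.

mmmmmmmqqqqqqqqqqqqqqqxxxxxxxxxxxxx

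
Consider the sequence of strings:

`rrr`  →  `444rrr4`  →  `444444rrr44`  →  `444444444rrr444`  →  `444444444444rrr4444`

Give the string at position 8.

444444444444444444444rrr4444444

Each term wraps the previous one in 444 on the left and 4 on the right.
From 444444444444rrr4444, 3 further steps: 444444444444rrr4444 → 444444444444444rrr44444 → 444444444444444444rrr444444 → (answer).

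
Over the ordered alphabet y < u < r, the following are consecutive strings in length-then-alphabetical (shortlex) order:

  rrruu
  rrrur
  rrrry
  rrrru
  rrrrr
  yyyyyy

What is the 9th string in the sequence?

Stepping forward 3 times from yyyyyy: yyyyyy → yyyyyu → yyyyyr, then the target.

yyyyuy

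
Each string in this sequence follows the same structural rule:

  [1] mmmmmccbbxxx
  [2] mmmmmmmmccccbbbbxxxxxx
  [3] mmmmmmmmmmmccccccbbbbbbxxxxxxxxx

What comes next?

mmmmmmmmmmmmmmccccccccbbbbbbbbxxxxxxxxxxxx

Each string has the form m^{3n+2} c^{2n} b^{2n} x^{3n} (n = 1, 2, …).
For the next term, n = 4, so the run lengths are 14, 8, 8, 12.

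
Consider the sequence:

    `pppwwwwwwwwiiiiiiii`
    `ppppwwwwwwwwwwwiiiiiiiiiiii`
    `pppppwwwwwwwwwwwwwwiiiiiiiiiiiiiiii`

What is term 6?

Term n consists of n+1 p's, followed by 3n+2 w's, followed by 4n i's, where the shown terms are n = 2, 3, 4.
At n = 7 the blocks have lengths 8, 23, 28.

ppppppppwwwwwwwwwwwwwwwwwwwwwwwiiiiiiiiiiiiiiiiiiiiiiiiiiii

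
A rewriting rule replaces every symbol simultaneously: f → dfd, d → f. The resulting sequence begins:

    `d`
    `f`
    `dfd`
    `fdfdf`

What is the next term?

dfdfdfdfdfd

Rewriting each symbol of fdfdf: f→dfd, d→f, f→dfd, d→f, f→dfd, which concatenates to dfd f dfd f dfd.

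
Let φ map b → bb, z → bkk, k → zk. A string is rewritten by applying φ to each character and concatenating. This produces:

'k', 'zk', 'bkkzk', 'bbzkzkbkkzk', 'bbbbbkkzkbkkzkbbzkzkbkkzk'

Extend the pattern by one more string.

Rewriting the 25 symbols of bbbbbkkzkbkkzkbbzkzkbkkzk one by one yields bb bb bb bb bb zk zk bkk zk bb zk zk bkk zk bb bb bkk zk bkk zk bb zk zk bkk zk; concatenated:

bbbbbbbbbbzkzkbkkzkbbzkzkbkkzkbbbbbkkzkbkkzkbbzkzkbkkzk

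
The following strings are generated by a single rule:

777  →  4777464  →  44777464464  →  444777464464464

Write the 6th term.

Every step adds 4 to the front and 464 to the end of the previous string.
From 444777464464464, 2 further steps: 444777464464464 → 4444777464464464464 → (answer).

44444777464464464464464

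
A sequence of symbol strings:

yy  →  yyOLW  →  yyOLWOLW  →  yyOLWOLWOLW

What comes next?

Every step adds OLW to the end: s(k+1) = s(k)·OLW.
Applying this once more to yyOLWOLWOLW:

yyOLWOLWOLWOLW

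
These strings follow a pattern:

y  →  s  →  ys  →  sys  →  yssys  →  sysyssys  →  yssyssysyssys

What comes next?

sysyssysyssyssysyssys

From term 3 onward, concatenate the second-to-last term with the last: y·s = ys, s·ys = sys, …
Continuing: sysyssys · yssyssysyssys gives term 8.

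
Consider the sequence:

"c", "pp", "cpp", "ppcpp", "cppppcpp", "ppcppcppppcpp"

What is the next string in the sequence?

From term 3 onward, concatenate the second-to-last term with the last: c·pp = cpp, pp·cpp = ppcpp, …
So term 7 is cppppcpp·ppcppcppppcpp.

cppppcppppcppcppppcpp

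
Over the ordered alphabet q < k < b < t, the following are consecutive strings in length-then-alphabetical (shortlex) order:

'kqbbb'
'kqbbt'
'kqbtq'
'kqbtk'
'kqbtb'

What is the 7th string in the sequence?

Stepping forward 2 times from kqbtb: kqbtb → kqbtt, then the target.

kqtqq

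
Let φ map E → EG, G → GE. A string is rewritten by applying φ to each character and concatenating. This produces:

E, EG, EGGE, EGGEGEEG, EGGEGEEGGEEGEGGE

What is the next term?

EGGEGEEGGEEGEGGEGEEGEGGEEGGEGEEG

φ(EGGEGEEGGEEGEGGE) expands symbol-by-symbol to EG GE GE EG GE EG EG GE GE EG EG GE EG GE GE EG; joining the 16 pieces gives the next term.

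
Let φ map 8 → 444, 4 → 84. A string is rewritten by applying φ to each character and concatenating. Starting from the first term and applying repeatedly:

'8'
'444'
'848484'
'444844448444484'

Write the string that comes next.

Applying the rule to each of the 15 symbols of 444844448444484 gives the pieces 84 84 84 444 84 84 84 84 444 84 84 84 84 444 84, which concatenate to the answer.

848484444848484844448484848444484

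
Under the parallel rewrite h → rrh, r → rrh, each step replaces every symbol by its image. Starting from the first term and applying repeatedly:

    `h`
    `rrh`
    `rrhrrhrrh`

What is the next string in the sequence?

rrhrrhrrhrrhrrhrrhrrhrrhrrh

Apply φ to rrhrrhrrh symbol by symbol: r→rrh, r→rrh, h→rrh, r→rrh, r→rrh, h→rrh, r→rrh, r→rrh, h→rrh; joined: rrh rrh rrh rrh rrh rrh rrh rrh rrh.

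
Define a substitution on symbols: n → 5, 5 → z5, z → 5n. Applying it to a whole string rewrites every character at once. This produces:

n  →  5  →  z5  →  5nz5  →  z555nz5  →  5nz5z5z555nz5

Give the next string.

z555nz55nz55nz5z5z555nz5

Replace each of the 13 characters of 5nz5z5z555nz5 in place — z5 5 5n z5 5n z5 5n z5 z5 z5 5 5n z5 — and concatenate.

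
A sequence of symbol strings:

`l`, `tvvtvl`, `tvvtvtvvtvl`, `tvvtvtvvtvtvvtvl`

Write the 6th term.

The strings grow by a fixed prefix tvvtv each time.
From tvvtvtvvtvtvvtvl, 2 further steps: tvvtvtvvtvtvvtvl → tvvtvtvvtvtvvtvtvvtvl → (answer).

tvvtvtvvtvtvvtvtvvtvtvvtvl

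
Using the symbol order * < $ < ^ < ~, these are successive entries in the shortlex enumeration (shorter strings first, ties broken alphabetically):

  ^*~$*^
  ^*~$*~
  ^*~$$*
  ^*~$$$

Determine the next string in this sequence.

^*~$$^

The successor of ^*~$$$ increments the rightmost position that isn't already ~ and resets every position after it to *.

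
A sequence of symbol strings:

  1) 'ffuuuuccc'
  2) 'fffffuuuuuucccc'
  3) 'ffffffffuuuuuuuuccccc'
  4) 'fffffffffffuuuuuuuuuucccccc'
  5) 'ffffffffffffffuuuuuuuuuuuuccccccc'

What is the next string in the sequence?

fffffffffffffffffuuuuuuuuuuuuuucccccccc

Each string has the form f^{3n-1} u^{2n+2} c^{n+2} (n = 1, 2, …).
For the next term, n = 6, so the run lengths are 17, 14, 8.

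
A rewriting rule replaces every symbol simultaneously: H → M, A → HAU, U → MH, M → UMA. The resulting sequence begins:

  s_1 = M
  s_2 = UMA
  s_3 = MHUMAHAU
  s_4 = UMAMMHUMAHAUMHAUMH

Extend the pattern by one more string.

φ(UMAMMHUMAHAUMHAUMH) expands symbol-by-symbol to MH UMA HAU UMA UMA M MH UMA HAU M HAU MH UMA M HAU MH UMA M; joining the 18 pieces gives the next term.

MHUMAHAUUMAUMAMMHUMAHAUMHAUMHUMAMHAUMHUMAM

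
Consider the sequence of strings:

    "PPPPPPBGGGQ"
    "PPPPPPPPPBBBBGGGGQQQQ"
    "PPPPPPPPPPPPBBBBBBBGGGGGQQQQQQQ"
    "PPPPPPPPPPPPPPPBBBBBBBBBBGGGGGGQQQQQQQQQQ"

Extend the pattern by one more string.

PPPPPPPPPPPPPPPPPPBBBBBBBBBBBBBGGGGGGGQQQQQQQQQQQQQ

Term n consists of 3n+3 P's, followed by 3n-2 B's, followed by n+2 G's, followed by 3n-2 Q's (n = 1, 2, …).
At n = 5 the blocks have lengths 18, 13, 7, 13.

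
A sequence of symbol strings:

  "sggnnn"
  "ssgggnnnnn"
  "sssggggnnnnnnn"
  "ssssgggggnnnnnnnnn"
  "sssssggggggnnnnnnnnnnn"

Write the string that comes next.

Each string has the form s^{n-1} g^{n} n^{2n-1}, where the shown terms are n = 2, 3, 4, 5, 6.
Setting n = 7 gives 6, 7, 13 characters in each block.

ssssssgggggggnnnnnnnnnnnnn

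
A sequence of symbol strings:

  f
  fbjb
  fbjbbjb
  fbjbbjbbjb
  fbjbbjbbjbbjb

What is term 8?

fbjbbjbbjbbjbbjbbjbbjb

The strings grow by a fixed suffix bjb each time.
From fbjbbjbbjbbjb, 3 further steps: fbjbbjbbjbbjb → fbjbbjbbjbbjbbjb → fbjbbjbbjbbjbbjbbjb → (answer).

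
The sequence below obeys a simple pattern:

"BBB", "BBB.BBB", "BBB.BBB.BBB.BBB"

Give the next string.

Each string is two copies of the previous one joined by '.'.
Doubling BBB.BBB.BBB.BBB with '.' between the halves:

BBB.BBB.BBB.BBB.BBB.BBB.BBB.BBB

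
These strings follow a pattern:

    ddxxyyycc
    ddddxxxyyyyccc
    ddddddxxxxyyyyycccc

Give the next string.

The n-th term is 2n d's then n+1 x's then n+2 y's then n+1 c's (n = 1, 2, …).
For the next term, n = 4, so the run lengths are 8, 5, 6, 5.

ddddddddxxxxxyyyyyyccccc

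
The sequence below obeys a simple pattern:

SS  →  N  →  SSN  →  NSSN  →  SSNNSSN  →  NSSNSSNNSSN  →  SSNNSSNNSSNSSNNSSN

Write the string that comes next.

NSSNSSNNSSNSSNNSSNNSSNSSNNSSN

Each term (from the third on) is the two preceding terms concatenated in order: term 3 = SS·N = SSN.
So term 8 is NSSNSSNNSSN·SSNNSSNNSSNSSNNSSN.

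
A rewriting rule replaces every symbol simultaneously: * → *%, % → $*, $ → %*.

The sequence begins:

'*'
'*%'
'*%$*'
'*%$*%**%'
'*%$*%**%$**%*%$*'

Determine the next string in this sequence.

Applying the rule to each of the 16 symbols of *%$*%**%$**%*%$* gives the pieces *% $* %* *% $* *% *% $* %* *% *% $* *% $* %* *%, which concatenate to the answer.

*%$*%**%$**%*%$*%**%*%$**%$*%**%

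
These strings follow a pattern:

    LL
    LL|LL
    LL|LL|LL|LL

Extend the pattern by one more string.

s(k+1) = s(k)·|·s(k) — each term doubles the last with '|' between the halves.
So the next term is two copies of LL|LL|LL|LL with '|' between the halves.

LL|LL|LL|LL|LL|LL|LL|LL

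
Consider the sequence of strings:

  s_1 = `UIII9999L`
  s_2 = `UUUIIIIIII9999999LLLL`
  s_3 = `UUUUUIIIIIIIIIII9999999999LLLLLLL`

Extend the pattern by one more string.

UUUUUUUIIIIIIIIIIIIIII9999999999999LLLLLLLLLL

Each string has the form U^{2n-1} I^{4n-1} 9^{3n+1} L^{3n-2} (n = 1, 2, …).
Setting n = 4 gives 7, 15, 13, 10 characters in each block.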